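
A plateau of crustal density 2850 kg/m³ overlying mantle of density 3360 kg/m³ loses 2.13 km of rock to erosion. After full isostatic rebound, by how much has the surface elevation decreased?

Rebound u = e ρ_c/ρ_m = 2.13 km × 2850/3360 = 1.807 km.
Net surface drop = e − u = 2.13 km − 1.807 km = e (ρ_m − ρ_c)/ρ_m = 0.323 km.

0.323 km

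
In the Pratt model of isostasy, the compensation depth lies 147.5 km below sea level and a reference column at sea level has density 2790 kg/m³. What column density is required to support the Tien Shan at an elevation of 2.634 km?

2740 kg/m³

Pratt balance: ρ_ref D = ρ (D + h).
ρ = ρ_ref D/(D + h) = 2790 × 147.5 km/(147.5 km + 2.634 km) = 2740 kg/m³.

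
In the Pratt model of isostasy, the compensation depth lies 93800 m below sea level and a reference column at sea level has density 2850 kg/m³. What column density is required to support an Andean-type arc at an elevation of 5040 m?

2700 kg/m³

Pratt balance: ρ_ref D = ρ (D + h).
ρ = ρ_ref D/(D + h) = 2850 × 93800 m/(93800 m + 5040 m) = 2700 kg/m³.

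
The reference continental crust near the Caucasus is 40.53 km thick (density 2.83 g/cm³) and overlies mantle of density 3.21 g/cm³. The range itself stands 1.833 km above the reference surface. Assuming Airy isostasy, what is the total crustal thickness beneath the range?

56 km

Root depth r = h ρ_c / (ρ_m − ρ_c) = 1.833 km × 2.83 / 0.38 = 13.65 km.
Total thickness = T + h + r = 40.53 km + 1.833 km + 13.65 km = 56 km.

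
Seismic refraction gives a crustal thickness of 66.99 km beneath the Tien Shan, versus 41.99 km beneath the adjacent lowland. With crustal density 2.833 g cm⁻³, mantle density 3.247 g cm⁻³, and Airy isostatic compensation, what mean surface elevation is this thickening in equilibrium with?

3.19 km

Excess crust Δ = 66.99 km − 41.99 km = 25 km, split between elevation h and root r with h + r = Δ.
Airy balance ρ_c h = (ρ_m − ρ_c) r gives r = h ρ_c/(ρ_m − ρ_c), so h (1 + ρ_c/(ρ_m − ρ_c)) = Δ, i.e. h = Δ (ρ_m − ρ_c)/ρ_m.
h = 25 km × 0.414/3.247 = 3.19 km.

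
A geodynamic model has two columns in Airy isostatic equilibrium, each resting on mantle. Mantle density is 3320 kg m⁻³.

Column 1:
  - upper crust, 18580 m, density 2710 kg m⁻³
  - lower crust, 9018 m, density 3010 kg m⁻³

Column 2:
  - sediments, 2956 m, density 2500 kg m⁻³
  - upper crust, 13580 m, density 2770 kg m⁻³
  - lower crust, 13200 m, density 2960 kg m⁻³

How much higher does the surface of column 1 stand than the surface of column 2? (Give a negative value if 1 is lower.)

−155 m

For any compensation level in the mantle, the mantle terms cancel and isostasy reduces to e = (Σt_1 − Σt_2) − (Σ(ρt)_1 − Σ(ρt)_2) / ρ_m.
Σt_1 = 27598 m; Σt_2 = 29736 m; Σ(ρt)_1 = 77495980; Σ(ρt)_2 = 84078600 (in m·kg m⁻³).
e = (27598 − 29736) − (77495980 − 84078600) / 3320 = −155 m.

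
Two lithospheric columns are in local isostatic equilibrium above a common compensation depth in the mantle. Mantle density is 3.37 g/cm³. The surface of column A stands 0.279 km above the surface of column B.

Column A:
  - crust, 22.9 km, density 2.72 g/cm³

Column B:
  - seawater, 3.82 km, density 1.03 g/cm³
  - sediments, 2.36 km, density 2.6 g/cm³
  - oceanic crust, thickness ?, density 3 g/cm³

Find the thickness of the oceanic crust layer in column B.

Take the compensation level at the base of the deeper column (depth z_c below the surface of column A) and equate Σ ρ_i t_i down to z_c; mantle fills any gap and the z_c terms cancel.
Column A: 22.9×2.72 + (z_c − 22.9)×3.37
Column B: 0.279×0 + 3.82×1.03 + 2.36×2.6 + x×3 + (z_c − 0.279 − 6.18 − x)×3.37
The z_c×3.37 term appears on both sides and cancels. Collect the known terms of each column as K = Σ(ρt)_known − 3.37 × (depth of known layers): K_A = 62.288 − 3.37×22.9 = −14.885; K_B = 10.0706 − 3.37×(0.279 + 6.18) = −11.69623.
Balance: K_A = K_B − x×(3.37 − 3), so x = (K_B − K_A)/(3.37 − 3) = 3.18877/0.37 = 8.62 km.

8.62 km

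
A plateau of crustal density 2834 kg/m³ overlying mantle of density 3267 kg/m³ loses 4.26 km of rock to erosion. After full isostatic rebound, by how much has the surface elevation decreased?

0.565 km

Rebound u = e ρ_c/ρ_m = 4.26 km × 2834/3267 = 3.695 km.
Net surface drop = e − u = 4.26 km − 3.695 km = e (ρ_m − ρ_c)/ρ_m = 0.565 km.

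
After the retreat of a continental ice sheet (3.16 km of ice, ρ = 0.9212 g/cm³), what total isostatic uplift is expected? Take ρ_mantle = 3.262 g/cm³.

Removing the load lets mantle flow back in; uplift u satisfies ρ_ice t = ρ_m u.
u = t ρ_ice/ρ_m = 3.16 km × 0.9212/3.262 = 0.892 km.

0.892 km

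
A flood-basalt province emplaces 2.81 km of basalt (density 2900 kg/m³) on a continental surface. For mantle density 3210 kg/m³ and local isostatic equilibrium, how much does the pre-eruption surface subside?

Subaerial loading: s = t ρ_load / ρ_m.
s = 2.81 km × 2900/3210 = 2.54 km.

2.54 km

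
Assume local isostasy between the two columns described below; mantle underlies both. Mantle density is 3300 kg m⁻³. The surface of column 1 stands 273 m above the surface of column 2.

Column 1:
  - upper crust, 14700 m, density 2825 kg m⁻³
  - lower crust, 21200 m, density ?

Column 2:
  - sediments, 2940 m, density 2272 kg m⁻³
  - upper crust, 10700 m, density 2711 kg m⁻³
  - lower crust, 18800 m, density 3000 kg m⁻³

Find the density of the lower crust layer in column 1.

Take the compensation level at the base of the deeper column (depth z_c below the surface of column 1) and equate Σ ρ_i t_i down to z_c; mantle fills any gap and the z_c terms cancel.
Column 1: 14700×2825 + 21200×ρ + (z_c − 35900)×3300
Column 2: 273×0 + 2940×2272 + 10700×2711 + 18800×3000 + (z_c − 273 − 32440)×3300
The z_c×3300 term appears on both sides and cancels. Collect the known terms of each column as K = Σ(ρt)_known − 3300 × (depth of known layers): K_1 = 41527500 − 3300×35900 = −76942500; K_2 = 92087380 − 3300×(273 + 32440) = −15865520.
Balance: K_1 + 21200×ρ = K_2, so ρ = (K_2 − K_1)/21200 = 61077000/21200 = 2880 kg m⁻³.

2880 kg m⁻³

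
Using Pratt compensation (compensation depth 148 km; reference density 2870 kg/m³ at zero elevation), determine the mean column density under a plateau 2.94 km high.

Pratt balance: ρ_ref D = ρ (D + h).
ρ = ρ_ref D/(D + h) = 2870 × 148 km/(148 km + 2.94 km) = 2810 kg/m³.

2810 kg/m³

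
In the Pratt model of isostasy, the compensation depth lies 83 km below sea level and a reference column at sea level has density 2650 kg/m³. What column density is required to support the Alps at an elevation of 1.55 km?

2600 kg/m³

Pratt balance: ρ_ref D = ρ (D + h).
ρ = ρ_ref D/(D + h) = 2650 × 83 km/(83 km + 1.55 km) = 2600 kg/m³.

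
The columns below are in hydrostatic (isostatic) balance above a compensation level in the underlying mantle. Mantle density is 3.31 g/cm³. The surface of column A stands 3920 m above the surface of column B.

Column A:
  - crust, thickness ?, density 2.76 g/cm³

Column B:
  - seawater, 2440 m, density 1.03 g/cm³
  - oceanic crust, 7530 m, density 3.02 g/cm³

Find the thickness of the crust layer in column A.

37700 m

Take the compensation level at the base of the deeper column (depth z_c below the surface of column A) and equate Σ ρ_i t_i down to z_c; mantle fills any gap and the z_c terms cancel.
Column A: x×2.76 + (z_c − 0 − x)×3.31
Column B: 3920×0 + 2440×1.03 + 7530×3.02 + (z_c − 3920 − 9970)×3.31
The z_c×3.31 term appears on both sides and cancels. Collect the known terms of each column as K = Σ(ρt)_known − 3.31 × (depth of known layers): K_A = 0 − 3.31×0 = 0; K_B = 25253.8 − 3.31×(3920 + 9970) = −20722.1.
Balance: K_A − x×(3.31 − 2.76) = K_B, so x = (K_A − K_B)/(3.31 − 2.76) = 20722.1/0.55 = 37700 m.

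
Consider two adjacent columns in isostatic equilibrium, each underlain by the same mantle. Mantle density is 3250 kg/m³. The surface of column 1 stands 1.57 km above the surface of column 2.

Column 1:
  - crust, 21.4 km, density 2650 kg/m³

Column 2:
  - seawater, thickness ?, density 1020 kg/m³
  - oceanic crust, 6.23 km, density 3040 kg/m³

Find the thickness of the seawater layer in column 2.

Take the compensation level at the base of the deeper column (depth z_c below the surface of column 1) and equate Σ ρ_i t_i down to z_c; mantle fills any gap and the z_c terms cancel.
Column 1: 21.4×2650 + (z_c − 21.4)×3250
Column 2: 1.57×0 + x×1020 + 6.23×3040 + (z_c − 1.57 − 6.23 − x)×3250
The z_c×3250 term appears on both sides and cancels. Collect the known terms of each column as K = Σ(ρt)_known − 3250 × (depth of known layers): K_1 = 56710 − 3250×21.4 = −12840; K_2 = 18939.2 − 3250×(1.57 + 6.23) = −6410.8.
Balance: K_1 = K_2 − x×(3250 − 1020), so x = (K_2 − K_1)/(3250 − 1020) = 6429.2/2230 = 2.88 km.

2.88 km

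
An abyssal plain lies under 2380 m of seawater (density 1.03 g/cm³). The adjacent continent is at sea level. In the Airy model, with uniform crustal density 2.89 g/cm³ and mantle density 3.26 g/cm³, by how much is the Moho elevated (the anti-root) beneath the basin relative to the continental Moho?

12000 m

In Airy isostatic equilibrium: replacing crust with seawater at the top is compensated by replacing crust with mantle at the base: d (ρ_c − ρ_w) = a (ρ_m − ρ_c).
a = d (ρ_c − ρ_w)/(ρ_m − ρ_c) = 2380 m × 1.86/0.37 = 12000 m.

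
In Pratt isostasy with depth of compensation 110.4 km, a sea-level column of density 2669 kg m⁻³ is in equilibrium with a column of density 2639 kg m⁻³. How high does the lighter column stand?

1.26 km

ρ_ref D = ρ (D + h) → h = D (ρ_ref − ρ)/ρ.
h = 110.4 km × (2669 − 2639)/2639 = 1.26 km.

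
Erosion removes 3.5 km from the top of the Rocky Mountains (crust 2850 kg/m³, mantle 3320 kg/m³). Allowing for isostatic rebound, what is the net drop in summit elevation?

Rebound u = e ρ_c/ρ_m = 3.5 km × 2850/3320 = 3.005 km.
Net surface drop = e − u = 3.5 km − 3.005 km = e (ρ_m − ρ_c)/ρ_m = 0.495 km.

0.495 km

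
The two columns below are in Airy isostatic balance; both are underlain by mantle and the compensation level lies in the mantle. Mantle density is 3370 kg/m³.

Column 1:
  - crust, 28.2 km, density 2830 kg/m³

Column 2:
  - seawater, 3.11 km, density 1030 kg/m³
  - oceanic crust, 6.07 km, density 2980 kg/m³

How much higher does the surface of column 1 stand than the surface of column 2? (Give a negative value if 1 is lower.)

For any compensation level in the mantle, the mantle terms cancel and isostasy reduces to e = (Σt_1 − Σt_2) − (Σ(ρt)_1 − Σ(ρt)_2) / ρ_m.
Σt_1 = 28.2 km; Σt_2 = 9.18 km; Σ(ρt)_1 = 79806; Σ(ρt)_2 = 21291.9 (in km·kg/m³).
e = (28.2 − 9.18) − (79806 − 21291.9) / 3370 = 1.66 km.

1.66 km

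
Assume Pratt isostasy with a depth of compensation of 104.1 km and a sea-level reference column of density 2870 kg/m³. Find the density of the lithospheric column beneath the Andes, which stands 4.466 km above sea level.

Pratt balance: ρ_ref D = ρ (D + h).
ρ = ρ_ref D/(D + h) = 2870 × 104.1 km/(104.1 km + 4.466 km) = 2750 kg/m³.

2750 kg/m³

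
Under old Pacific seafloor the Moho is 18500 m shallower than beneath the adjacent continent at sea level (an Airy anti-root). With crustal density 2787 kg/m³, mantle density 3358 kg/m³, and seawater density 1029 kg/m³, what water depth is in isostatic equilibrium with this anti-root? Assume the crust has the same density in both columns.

6010 m

Replacing a thickness d of crust by seawater at the top must be balanced by replacing crust with mantle at the base: d (ρ_c − ρ_w) = a (ρ_m − ρ_c).
d = a (ρ_m − ρ_c)/(ρ_c − ρ_w) = 18500 m × 571/1758 = 6010 m.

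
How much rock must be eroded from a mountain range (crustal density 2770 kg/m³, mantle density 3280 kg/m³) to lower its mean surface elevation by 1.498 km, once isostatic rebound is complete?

9.63 km

Net drop Δ = e − u = e − e ρ_c/ρ_m = e (ρ_m − ρ_c)/ρ_m.
e = Δ ρ_m/(ρ_m − ρ_c) = 1.498 km × 3280/510 = 9.63 km.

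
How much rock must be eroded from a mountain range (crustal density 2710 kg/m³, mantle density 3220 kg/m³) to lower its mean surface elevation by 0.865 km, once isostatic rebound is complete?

Net drop Δ = e − u = e − e ρ_c/ρ_m = e (ρ_m − ρ_c)/ρ_m.
e = Δ ρ_m/(ρ_m − ρ_c) = 0.865 km × 3220/510 = 5.46 km.

5.46 km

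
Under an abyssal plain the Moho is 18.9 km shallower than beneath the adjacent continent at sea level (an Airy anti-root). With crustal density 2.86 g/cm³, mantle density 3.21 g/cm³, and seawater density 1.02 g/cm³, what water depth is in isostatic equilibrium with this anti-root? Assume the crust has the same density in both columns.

3.6 km

Replacing a thickness d of crust by seawater at the top must be balanced by replacing crust with mantle at the base: d (ρ_c − ρ_w) = a (ρ_m − ρ_c).
d = a (ρ_m − ρ_c)/(ρ_c − ρ_w) = 18.9 km × 0.35/1.84 = 3.6 km.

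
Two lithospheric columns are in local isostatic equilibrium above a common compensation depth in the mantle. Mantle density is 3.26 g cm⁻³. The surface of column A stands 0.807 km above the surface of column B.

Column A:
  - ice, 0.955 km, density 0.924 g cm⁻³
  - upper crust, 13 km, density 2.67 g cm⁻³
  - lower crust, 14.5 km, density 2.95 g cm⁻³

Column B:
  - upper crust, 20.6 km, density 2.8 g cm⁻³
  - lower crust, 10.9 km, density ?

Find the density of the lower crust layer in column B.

Take the compensation level at the base of the deeper column (depth z_c below the surface of column A) and equate Σ ρ_i t_i down to z_c; mantle fills any gap and the z_c terms cancel.
Column A: 0.955×0.924 + 13×2.67 + 14.5×2.95 + (z_c − 28.455)×3.26
Column B: 0.807×0 + 20.6×2.8 + 10.9×ρ + (z_c − 0.807 − 31.5)×3.26
The z_c×3.26 term appears on both sides and cancels. Collect the known terms of each column as K = Σ(ρt)_known − 3.26 × (depth of known layers): K_A = 78.36742 − 3.26×28.455 = −14.39588; K_B = 57.68 − 3.26×(0.807 + 31.5) = −47.64082.
Balance: K_A = K_B + 10.9×ρ, so ρ = (K_A − K_B)/10.9 = 33.2449/10.9 = 3.05 g cm⁻³.

3.05 g cm⁻³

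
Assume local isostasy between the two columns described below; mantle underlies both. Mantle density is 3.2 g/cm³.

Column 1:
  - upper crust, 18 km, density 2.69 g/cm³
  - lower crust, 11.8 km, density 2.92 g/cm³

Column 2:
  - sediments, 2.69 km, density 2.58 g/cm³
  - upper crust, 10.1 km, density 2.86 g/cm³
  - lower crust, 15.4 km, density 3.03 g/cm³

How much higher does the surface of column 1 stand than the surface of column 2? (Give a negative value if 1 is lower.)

For any compensation level in the mantle, the mantle terms cancel and isostasy reduces to e = (Σt_1 − Σt_2) − (Σ(ρt)_1 − Σ(ρt)_2) / ρ_m.
Σt_1 = 29.8 km; Σt_2 = 28.19 km; Σ(ρt)_1 = 82.876; Σ(ρt)_2 = 82.4882 (in km·g/cm³).
e = (29.8 − 28.19) − (82.876 − 82.4882) / 3.2 = 1.49 km.

1.49 km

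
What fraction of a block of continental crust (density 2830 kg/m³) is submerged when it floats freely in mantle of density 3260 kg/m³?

Submerged fraction = ρ_obj/ρ_fluid = 2830/3260 = 86.8%.

86.8%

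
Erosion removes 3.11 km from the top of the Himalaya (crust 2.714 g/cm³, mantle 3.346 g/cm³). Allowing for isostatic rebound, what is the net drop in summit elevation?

Rebound u = e ρ_c/ρ_m = 3.11 km × 2.714/3.346 = 2.523 km.
Net surface drop = e − u = 3.11 km − 2.523 km = e (ρ_m − ρ_c)/ρ_m = 0.587 km.

0.587 km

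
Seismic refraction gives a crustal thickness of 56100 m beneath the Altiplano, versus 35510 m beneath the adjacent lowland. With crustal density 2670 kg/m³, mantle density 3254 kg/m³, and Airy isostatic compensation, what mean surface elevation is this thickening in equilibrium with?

3700 m

Excess crust Δ = 56100 m − 35510 m = 20590 m, split between elevation h and root r with h + r = Δ.
Airy balance ρ_c h = (ρ_m − ρ_c) r gives r = h ρ_c/(ρ_m − ρ_c), so h (1 + ρ_c/(ρ_m − ρ_c)) = Δ, i.e. h = Δ (ρ_m − ρ_c)/ρ_m.
h = 20590 m × 584/3254 = 3700 m.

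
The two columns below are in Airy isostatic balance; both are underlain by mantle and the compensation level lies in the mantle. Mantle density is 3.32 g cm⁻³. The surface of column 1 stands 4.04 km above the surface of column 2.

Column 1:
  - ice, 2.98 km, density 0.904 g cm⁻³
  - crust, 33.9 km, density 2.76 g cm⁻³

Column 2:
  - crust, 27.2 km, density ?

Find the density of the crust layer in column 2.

Take the compensation level at the base of the deeper column (depth z_c below the surface of column 1) and equate Σ ρ_i t_i down to z_c; mantle fills any gap and the z_c terms cancel.
Column 1: 2.98×0.904 + 33.9×2.76 + (z_c − 36.88)×3.32
Column 2: 4.04×0 + 27.2×ρ + (z_c − 4.04 − 27.2)×3.32
The z_c×3.32 term appears on both sides and cancels. Collect the known terms of each column as K = Σ(ρt)_known − 3.32 × (depth of known layers): K_1 = 96.25792 − 3.32×36.88 = −26.18368; K_2 = 0 − 3.32×(4.04 + 27.2) = −103.7168.
Balance: K_1 = K_2 + 27.2×ρ, so ρ = (K_1 − K_2)/27.2 = 77.5331/27.2 = 2.85 g cm⁻³.

2.85 g cm⁻³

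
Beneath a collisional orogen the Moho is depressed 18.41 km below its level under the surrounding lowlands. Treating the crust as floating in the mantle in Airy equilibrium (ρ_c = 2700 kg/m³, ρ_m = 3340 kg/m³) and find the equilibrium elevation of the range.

4.36 km

By Archimedes' principle applied to the lithosphere: ρ_c h = (ρ_m − ρ_c) r.
h = r (ρ_m − ρ_c) / ρ_c = 18.41 km × (3340 − 2700) / 2700 = 4.36 km.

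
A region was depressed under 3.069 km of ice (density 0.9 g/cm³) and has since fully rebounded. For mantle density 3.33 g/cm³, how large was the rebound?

0.829 km

Removing the load lets mantle flow back in; uplift u satisfies ρ_ice t = ρ_m u.
u = t ρ_ice/ρ_m = 3.069 km × 0.9/3.33 = 0.829 km.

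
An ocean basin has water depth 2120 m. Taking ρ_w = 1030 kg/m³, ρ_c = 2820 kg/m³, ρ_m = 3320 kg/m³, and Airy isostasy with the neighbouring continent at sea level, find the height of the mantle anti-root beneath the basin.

7590 m

In Airy isostatic equilibrium: replacing crust with seawater at the top is compensated by replacing crust with mantle at the base: d (ρ_c − ρ_w) = a (ρ_m − ρ_c).
a = d (ρ_c − ρ_w)/(ρ_m − ρ_c) = 2120 m × 1790/500 = 7590 m.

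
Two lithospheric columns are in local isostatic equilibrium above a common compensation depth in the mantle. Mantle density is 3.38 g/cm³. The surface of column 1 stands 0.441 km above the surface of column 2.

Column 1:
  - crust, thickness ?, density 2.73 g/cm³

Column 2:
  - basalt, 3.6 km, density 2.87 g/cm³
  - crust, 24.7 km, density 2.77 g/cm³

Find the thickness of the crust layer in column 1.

28.3 km

Take the compensation level at the base of the deeper column (depth z_c below the surface of column 1) and equate Σ ρ_i t_i down to z_c; mantle fills any gap and the z_c terms cancel.
Column 1: x×2.73 + (z_c − 0 − x)×3.38
Column 2: 0.441×0 + 3.6×2.87 + 24.7×2.77 + (z_c − 0.441 − 28.3)×3.38
The z_c×3.38 term appears on both sides and cancels. Collect the known terms of each column as K = Σ(ρt)_known − 3.38 × (depth of known layers): K_1 = 0 − 3.38×0 = 0; K_2 = 78.751 − 3.38×(0.441 + 28.3) = −18.39358.
Balance: K_1 − x×(3.38 − 2.73) = K_2, so x = (K_1 − K_2)/(3.38 − 2.73) = 18.3936/0.65 = 28.3 km.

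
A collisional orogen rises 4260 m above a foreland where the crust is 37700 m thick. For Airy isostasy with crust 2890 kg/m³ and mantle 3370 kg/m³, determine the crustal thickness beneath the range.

Root depth r = h ρ_c / (ρ_m − ρ_c) = 4260 m × 2890 / 480 = 25650 m.
Total thickness = T + h + r = 37700 m + 4260 m + 25650 m = 67600 m.

67600 m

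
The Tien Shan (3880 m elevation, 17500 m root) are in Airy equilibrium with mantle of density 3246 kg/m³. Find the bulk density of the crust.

2660 kg/m³

ρ_c h = (ρ_m − ρ_c) r → ρ_c (h + r) = ρ_m r → ρ_c = ρ_m r / (h + r).
ρ_c = 3246 × 17500 m / (3880 m + 17500 m) = 2660 kg/m³.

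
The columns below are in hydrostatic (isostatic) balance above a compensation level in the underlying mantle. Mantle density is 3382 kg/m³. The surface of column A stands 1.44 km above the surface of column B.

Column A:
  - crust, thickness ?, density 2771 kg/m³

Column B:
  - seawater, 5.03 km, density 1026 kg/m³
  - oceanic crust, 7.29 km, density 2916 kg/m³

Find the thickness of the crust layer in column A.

32.9 km

Take the compensation level at the base of the deeper column (depth z_c below the surface of column A) and equate Σ ρ_i t_i down to z_c; mantle fills any gap and the z_c terms cancel.
Column A: x×2771 + (z_c − 0 − x)×3382
Column B: 1.44×0 + 5.03×1026 + 7.29×2916 + (z_c − 1.44 − 12.32)×3382
The z_c×3382 term appears on both sides and cancels. Collect the known terms of each column as K = Σ(ρt)_known − 3382 × (depth of known layers): K_A = 0 − 3382×0 = 0; K_B = 26418.42 − 3382×(1.44 + 12.32) = −20117.9.
Balance: K_A − x×(3382 − 2771) = K_B, so x = (K_A − K_B)/(3382 − 2771) = 20117.9/611 = 32.9 km.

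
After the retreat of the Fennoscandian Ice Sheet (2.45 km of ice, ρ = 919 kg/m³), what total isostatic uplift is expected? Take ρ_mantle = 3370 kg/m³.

Removing the load lets mantle flow back in; uplift u satisfies ρ_ice t = ρ_m u.
u = t ρ_ice/ρ_m = 2.45 km × 919/3370 = 0.668 km.

0.668 km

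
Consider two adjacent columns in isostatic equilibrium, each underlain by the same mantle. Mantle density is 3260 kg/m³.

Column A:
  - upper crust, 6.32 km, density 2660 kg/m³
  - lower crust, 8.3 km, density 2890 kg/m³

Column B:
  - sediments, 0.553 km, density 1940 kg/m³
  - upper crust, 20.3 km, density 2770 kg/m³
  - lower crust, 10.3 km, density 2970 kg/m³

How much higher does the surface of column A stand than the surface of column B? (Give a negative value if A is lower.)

−2.09 km

For any compensation level in the mantle, the mantle terms cancel and isostasy reduces to e = (Σt_A − Σt_B) − (Σ(ρt)_A − Σ(ρt)_B) / ρ_m.
Σt_A = 14.62 km; Σt_B = 31.153 km; Σ(ρt)_A = 40798.2; Σ(ρt)_B = 87894.82 (in km·kg/m³).
e = (14.62 − 31.153) − (40798.2 − 87894.82) / 3260 = −2.09 km.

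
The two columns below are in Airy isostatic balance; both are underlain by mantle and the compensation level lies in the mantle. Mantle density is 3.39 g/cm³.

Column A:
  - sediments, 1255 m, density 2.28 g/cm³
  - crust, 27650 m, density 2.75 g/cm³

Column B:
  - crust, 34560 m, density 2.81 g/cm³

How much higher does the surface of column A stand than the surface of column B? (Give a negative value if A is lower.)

−282 m

For any compensation level in the mantle, the mantle terms cancel and isostasy reduces to e = (Σt_A − Σt_B) − (Σ(ρt)_A − Σ(ρt)_B) / ρ_m.
Σt_A = 28905 m; Σt_B = 34560 m; Σ(ρt)_A = 78898.9; Σ(ρt)_B = 97113.6 (in m·g/cm³).
e = (28905 − 34560) − (78898.9 − 97113.6) / 3.39 = −282 m.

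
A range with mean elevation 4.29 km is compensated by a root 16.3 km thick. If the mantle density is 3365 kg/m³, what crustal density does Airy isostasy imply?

ρ_c h = (ρ_m − ρ_c) r → ρ_c (h + r) = ρ_m r → ρ_c = ρ_m r / (h + r).
ρ_c = 3365 × 16.3 km / (4.29 km + 16.3 km) = 2660 kg/m³.

2660 kg/m³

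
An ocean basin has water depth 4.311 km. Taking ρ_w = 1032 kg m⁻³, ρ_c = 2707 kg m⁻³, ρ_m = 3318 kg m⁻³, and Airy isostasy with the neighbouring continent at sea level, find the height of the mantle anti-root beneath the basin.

By Archimedes' principle applied to the lithosphere: replacing crust with seawater at the top is compensated by replacing crust with mantle at the base: d (ρ_c − ρ_w) = a (ρ_m − ρ_c).
a = d (ρ_c − ρ_w)/(ρ_m − ρ_c) = 4.311 km × 1675/611 = 11.8 km.

11.8 km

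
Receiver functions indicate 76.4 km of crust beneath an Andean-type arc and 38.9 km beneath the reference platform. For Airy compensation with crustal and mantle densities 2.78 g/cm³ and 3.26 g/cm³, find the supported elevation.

5.52 km

Excess crust Δ = 76.4 km − 38.9 km = 37.5 km, split between elevation h and root r with h + r = Δ.
Airy balance ρ_c h = (ρ_m − ρ_c) r gives r = h ρ_c/(ρ_m − ρ_c), so h (1 + ρ_c/(ρ_m − ρ_c)) = Δ, i.e. h = Δ (ρ_m − ρ_c)/ρ_m.
h = 37.5 km × 0.48/3.26 = 5.52 km.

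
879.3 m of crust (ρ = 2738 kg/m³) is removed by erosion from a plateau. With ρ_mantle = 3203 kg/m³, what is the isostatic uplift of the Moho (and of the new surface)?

752 m

Unloading: uplift u = e ρ_c/ρ_m = 879.3 m × 2738/3203 = 752 m.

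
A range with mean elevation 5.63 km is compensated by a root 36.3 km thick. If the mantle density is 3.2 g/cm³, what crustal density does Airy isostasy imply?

2.77 g/cm³

ρ_c h = (ρ_m − ρ_c) r → ρ_c (h + r) = ρ_m r → ρ_c = ρ_m r / (h + r).
ρ_c = 3.2 × 36.3 km / (5.63 km + 36.3 km) = 2.77 g/cm³.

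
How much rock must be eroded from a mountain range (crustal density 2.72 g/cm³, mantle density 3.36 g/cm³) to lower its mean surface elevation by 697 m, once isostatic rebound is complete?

Net drop Δ = e − u = e − e ρ_c/ρ_m = e (ρ_m − ρ_c)/ρ_m.
e = Δ ρ_m/(ρ_m − ρ_c) = 697 m × 3.36/0.64 = 3660 m.

3660 m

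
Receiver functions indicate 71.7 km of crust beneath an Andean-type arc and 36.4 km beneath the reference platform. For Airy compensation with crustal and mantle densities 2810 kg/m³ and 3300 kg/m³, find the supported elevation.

Excess crust Δ = 71.7 km − 36.4 km = 35.3 km, split between elevation h and root r with h + r = Δ.
Airy balance ρ_c h = (ρ_m − ρ_c) r gives r = h ρ_c/(ρ_m − ρ_c), so h (1 + ρ_c/(ρ_m − ρ_c)) = Δ, i.e. h = Δ (ρ_m − ρ_c)/ρ_m.
h = 35.3 km × 490/3300 = 5.24 km.

5.24 km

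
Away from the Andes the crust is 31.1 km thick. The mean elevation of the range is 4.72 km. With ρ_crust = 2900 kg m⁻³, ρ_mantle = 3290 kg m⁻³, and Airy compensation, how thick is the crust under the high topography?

70.9 km

Root depth r = h ρ_c / (ρ_m − ρ_c) = 4.72 km × 2900 / 390 = 35.1 km.
Total thickness = T + h + r = 31.1 km + 4.72 km + 35.1 km = 70.9 km.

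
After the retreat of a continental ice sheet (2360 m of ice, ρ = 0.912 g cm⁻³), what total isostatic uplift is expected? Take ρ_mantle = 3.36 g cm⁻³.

641 m

Removing the load lets mantle flow back in; uplift u satisfies ρ_ice t = ρ_m u.
u = t ρ_ice/ρ_m = 2360 m × 0.912/3.36 = 641 m.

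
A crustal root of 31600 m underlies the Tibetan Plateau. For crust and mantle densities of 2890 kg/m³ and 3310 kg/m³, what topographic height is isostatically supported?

By Archimedes' principle applied to the lithosphere: ρ_c h = (ρ_m − ρ_c) r.
h = r (ρ_m − ρ_c) / ρ_c = 31600 m × (3310 − 2890) / 2890 = 4590 m.

4590 m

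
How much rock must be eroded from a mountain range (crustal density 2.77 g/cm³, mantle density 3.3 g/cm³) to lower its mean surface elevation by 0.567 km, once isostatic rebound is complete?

3.53 km

Net drop Δ = e − u = e − e ρ_c/ρ_m = e (ρ_m − ρ_c)/ρ_m.
e = Δ ρ_m/(ρ_m − ρ_c) = 0.567 km × 3.3/0.53 = 3.53 km.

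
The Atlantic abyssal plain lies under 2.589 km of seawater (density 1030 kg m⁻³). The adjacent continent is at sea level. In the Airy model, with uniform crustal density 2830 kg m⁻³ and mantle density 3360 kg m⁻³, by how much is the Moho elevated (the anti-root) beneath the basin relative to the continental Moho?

8.79 km

Equating mass per unit area of the two columns: replacing crust with seawater at the top is compensated by replacing crust with mantle at the base: d (ρ_c − ρ_w) = a (ρ_m − ρ_c).
a = d (ρ_c − ρ_w)/(ρ_m − ρ_c) = 2.589 km × 1800/530 = 8.79 km.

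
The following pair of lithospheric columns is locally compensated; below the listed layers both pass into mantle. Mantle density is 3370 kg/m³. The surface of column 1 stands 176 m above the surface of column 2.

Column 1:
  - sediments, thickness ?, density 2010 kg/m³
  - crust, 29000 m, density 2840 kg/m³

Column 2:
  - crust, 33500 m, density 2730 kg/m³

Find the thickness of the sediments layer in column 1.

4900 m

Take the compensation level at the base of the deeper column (depth z_c below the surface of column 1) and equate Σ ρ_i t_i down to z_c; mantle fills any gap and the z_c terms cancel.
Column 1: x×2010 + 29000×2840 + (z_c − 29000 − x)×3370
Column 2: 176×0 + 33500×2730 + (z_c − 176 − 33500)×3370
The z_c×3370 term appears on both sides and cancels. Collect the known terms of each column as K = Σ(ρt)_known − 3370 × (depth of known layers): K_1 = 82360000 − 3370×29000 = −15370000; K_2 = 91455000 − 3370×(176 + 33500) = −22033120.
Balance: K_1 − x×(3370 − 2010) = K_2, so x = (K_1 − K_2)/(3370 − 2010) = 6663120/1360 = 4900 m.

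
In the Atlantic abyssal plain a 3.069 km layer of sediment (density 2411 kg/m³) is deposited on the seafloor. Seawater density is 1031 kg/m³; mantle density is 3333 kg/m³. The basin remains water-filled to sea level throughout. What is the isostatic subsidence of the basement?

Submarine loading: the sediment displaces seawater, and the subsidence is in turn flooded, so s (ρ_m − ρ_w) = t (ρ_sed − ρ_w).
s = 3.069 km × (2411 − 1031) / (3333 − 1031) = 1.84 km.

1.84 km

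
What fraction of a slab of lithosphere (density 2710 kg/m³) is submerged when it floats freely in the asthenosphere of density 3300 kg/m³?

Submerged fraction = ρ_obj/ρ_fluid = 2710/3300 = 0.821.

0.821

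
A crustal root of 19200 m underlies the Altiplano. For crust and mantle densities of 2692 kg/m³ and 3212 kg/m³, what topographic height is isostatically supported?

3710 m

Equating mass per unit area of the two columns: ρ_c h = (ρ_m − ρ_c) r.
h = r (ρ_m − ρ_c) / ρ_c = 19200 m × (3212 − 2692) / 2692 = 3710 m.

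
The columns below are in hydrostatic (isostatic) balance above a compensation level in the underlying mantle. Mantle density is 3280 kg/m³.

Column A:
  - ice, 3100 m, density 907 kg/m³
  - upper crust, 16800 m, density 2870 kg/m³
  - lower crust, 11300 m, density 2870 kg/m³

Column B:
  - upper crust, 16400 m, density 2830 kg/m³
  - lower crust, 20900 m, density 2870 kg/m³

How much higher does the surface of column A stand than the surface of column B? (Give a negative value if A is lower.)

893 m

For any compensation level in the mantle, the mantle terms cancel and isostasy reduces to e = (Σt_A − Σt_B) − (Σ(ρt)_A − Σ(ρt)_B) / ρ_m.
Σt_A = 31200 m; Σt_B = 37300 m; Σ(ρt)_A = 83458700; Σ(ρt)_B = 106395000 (in m·kg/m³).
e = (31200 − 37300) − (83458700 − 106395000) / 3280 = 893 m.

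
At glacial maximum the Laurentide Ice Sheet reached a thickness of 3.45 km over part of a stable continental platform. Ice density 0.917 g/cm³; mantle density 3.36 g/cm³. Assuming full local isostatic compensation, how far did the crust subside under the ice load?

0.942 km

By Archimedes' principle applied to the lithosphere: the ice load ρ_ice t is balanced by mantle displaced below, ρ_m s.
s = t ρ_ice / ρ_m = 3.45 km × 0.917/3.36 = 0.942 km.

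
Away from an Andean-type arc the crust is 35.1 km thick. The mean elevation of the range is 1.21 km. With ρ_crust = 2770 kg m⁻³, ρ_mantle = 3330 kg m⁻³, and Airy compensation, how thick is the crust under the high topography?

Root depth r = h ρ_c / (ρ_m − ρ_c) = 1.21 km × 2770 / 560 = 5.985 km.
Total thickness = T + h + r = 35.1 km + 1.21 km + 5.985 km = 42.3 km.

42.3 km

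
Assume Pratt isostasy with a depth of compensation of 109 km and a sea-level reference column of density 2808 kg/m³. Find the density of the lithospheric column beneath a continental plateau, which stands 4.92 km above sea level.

Pratt balance: ρ_ref D = ρ (D + h).
ρ = ρ_ref D/(D + h) = 2808 × 109 km/(109 km + 4.92 km) = 2690 kg/m³.

2690 kg/m³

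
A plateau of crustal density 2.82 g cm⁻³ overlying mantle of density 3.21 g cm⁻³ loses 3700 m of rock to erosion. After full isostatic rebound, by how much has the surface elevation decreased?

450 m

Rebound u = e ρ_c/ρ_m = 3700 m × 2.82/3.21 = 3250 m.
Net surface drop = e − u = 3700 m − 3250 m = e (ρ_m − ρ_c)/ρ_m = 450 m.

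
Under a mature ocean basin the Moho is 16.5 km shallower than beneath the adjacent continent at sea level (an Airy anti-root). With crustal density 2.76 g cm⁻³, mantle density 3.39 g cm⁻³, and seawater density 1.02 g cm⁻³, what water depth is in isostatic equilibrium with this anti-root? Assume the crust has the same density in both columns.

5.97 km

Replacing a thickness d of crust by seawater at the top must be balanced by replacing crust with mantle at the base: d (ρ_c − ρ_w) = a (ρ_m − ρ_c).
d = a (ρ_m − ρ_c)/(ρ_c − ρ_w) = 16.5 km × 0.63/1.74 = 5.97 km.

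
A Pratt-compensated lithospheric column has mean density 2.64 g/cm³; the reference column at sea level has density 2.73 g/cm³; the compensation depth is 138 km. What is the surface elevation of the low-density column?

4.7 km

ρ_ref D = ρ (D + h) → h = D (ρ_ref − ρ)/ρ.
h = 138 km × (2.73 − 2.64)/2.64 = 4.7 km.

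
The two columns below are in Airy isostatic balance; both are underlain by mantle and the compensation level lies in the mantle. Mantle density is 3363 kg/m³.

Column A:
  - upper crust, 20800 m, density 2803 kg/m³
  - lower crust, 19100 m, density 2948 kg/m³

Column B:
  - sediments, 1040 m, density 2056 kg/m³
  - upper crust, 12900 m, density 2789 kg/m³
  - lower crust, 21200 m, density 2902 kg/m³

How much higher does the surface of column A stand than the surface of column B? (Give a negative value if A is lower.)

For any compensation level in the mantle, the mantle terms cancel and isostasy reduces to e = (Σt_A − Σt_B) − (Σ(ρt)_A − Σ(ρt)_B) / ρ_m.
Σt_A = 39900 m; Σt_B = 35140 m; Σ(ρt)_A = 114609200; Σ(ρt)_B = 99638740 (in m·kg/m³).
e = (39900 − 35140) − (114609200 − 99638740) / 3363 = 308 m.

308 m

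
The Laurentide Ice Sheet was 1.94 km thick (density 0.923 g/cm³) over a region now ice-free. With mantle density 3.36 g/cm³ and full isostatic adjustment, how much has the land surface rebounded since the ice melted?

0.533 km

Removing the load lets mantle flow back in; uplift u satisfies ρ_ice t = ρ_m u.
u = t ρ_ice/ρ_m = 1.94 km × 0.923/3.36 = 0.533 km.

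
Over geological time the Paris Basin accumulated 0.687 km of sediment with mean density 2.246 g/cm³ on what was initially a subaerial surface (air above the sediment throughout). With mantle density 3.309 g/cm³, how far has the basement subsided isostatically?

Subaerial load: s = t ρ_sed / ρ_m = 0.687 km × 2.246/3.309 = 0.466 km.

0.466 km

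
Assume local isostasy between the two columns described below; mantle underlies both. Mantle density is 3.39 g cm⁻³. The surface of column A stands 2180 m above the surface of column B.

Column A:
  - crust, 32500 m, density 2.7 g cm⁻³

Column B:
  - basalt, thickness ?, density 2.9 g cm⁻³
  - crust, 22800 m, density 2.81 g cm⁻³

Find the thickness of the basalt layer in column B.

Take the compensation level at the base of the deeper column (depth z_c below the surface of column A) and equate Σ ρ_i t_i down to z_c; mantle fills any gap and the z_c terms cancel.
Column A: 32500×2.7 + (z_c − 32500)×3.39
Column B: 2180×0 + x×2.9 + 22800×2.81 + (z_c − 2180 − 22800 − x)×3.39
The z_c×3.39 term appears on both sides and cancels. Collect the known terms of each column as K = Σ(ρt)_known − 3.39 × (depth of known layers): K_A = 87750 − 3.39×32500 = −22425; K_B = 64068 − 3.39×(2180 + 22800) = −20614.2.
Balance: K_A = K_B − x×(3.39 − 2.9), so x = (K_B − K_A)/(3.39 − 2.9) = 1810.8/0.49 = 3700 m.

3700 m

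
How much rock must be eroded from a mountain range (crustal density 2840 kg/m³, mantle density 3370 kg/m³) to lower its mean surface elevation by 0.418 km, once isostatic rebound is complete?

2.66 km

Net drop Δ = e − u = e − e ρ_c/ρ_m = e (ρ_m − ρ_c)/ρ_m.
e = Δ ρ_m/(ρ_m − ρ_c) = 0.418 km × 3370/530 = 2.66 km.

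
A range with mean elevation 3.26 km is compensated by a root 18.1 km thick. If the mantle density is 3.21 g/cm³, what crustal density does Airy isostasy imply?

2.72 g/cm³

ρ_c h = (ρ_m − ρ_c) r → ρ_c (h + r) = ρ_m r → ρ_c = ρ_m r / (h + r).
ρ_c = 3.21 × 18.1 km / (3.26 km + 18.1 km) = 2.72 g/cm³.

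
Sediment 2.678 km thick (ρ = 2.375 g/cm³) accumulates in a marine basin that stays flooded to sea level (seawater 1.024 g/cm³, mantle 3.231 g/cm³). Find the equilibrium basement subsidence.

1.64 km

Submarine loading: the sediment displaces seawater, and the subsidence is in turn flooded, so s (ρ_m − ρ_w) = t (ρ_sed − ρ_w).
s = 2.678 km × (2.375 − 1.024) / (3.231 − 1.024) = 1.64 km.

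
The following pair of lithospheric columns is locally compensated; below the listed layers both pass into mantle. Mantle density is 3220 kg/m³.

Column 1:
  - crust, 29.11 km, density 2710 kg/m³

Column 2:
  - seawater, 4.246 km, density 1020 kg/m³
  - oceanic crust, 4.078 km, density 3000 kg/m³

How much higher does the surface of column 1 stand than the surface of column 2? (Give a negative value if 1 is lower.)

For any compensation level in the mantle, the mantle terms cancel and isostasy reduces to e = (Σt_1 − Σt_2) − (Σ(ρt)_1 − Σ(ρt)_2) / ρ_m.
Σt_1 = 29.11 km; Σt_2 = 8.324 km; Σ(ρt)_1 = 78888.1; Σ(ρt)_2 = 16564.92 (in km·kg/m³).
e = (29.11 − 8.324) − (78888.1 − 16564.92) / 3220 = 1.43 km.

1.43 km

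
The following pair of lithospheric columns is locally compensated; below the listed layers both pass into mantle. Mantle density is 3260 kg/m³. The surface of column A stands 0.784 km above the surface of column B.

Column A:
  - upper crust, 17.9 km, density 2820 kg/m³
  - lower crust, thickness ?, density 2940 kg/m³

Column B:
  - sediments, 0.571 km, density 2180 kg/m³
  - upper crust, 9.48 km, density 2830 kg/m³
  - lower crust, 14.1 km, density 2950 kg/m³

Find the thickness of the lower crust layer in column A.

11.7 km

Take the compensation level at the base of the deeper column (depth z_c below the surface of column A) and equate Σ ρ_i t_i down to z_c; mantle fills any gap and the z_c terms cancel.
Column A: 17.9×2820 + x×2940 + (z_c − 17.9 − x)×3260
Column B: 0.784×0 + 0.571×2180 + 9.48×2830 + 14.1×2950 + (z_c − 0.784 − 24.151)×3260
The z_c×3260 term appears on both sides and cancels. Collect the known terms of each column as K = Σ(ρt)_known − 3260 × (depth of known layers): K_A = 50478 − 3260×17.9 = −7876; K_B = 69668.18 − 3260×(0.784 + 24.151) = −11619.92.
Balance: K_A − x×(3260 − 2940) = K_B, so x = (K_A − K_B)/(3260 − 2940) = 3743.92/320 = 11.7 km.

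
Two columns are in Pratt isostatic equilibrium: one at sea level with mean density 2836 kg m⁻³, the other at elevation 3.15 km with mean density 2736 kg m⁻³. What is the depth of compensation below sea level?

ρ_ref D = ρ (D + h) → D (ρ_ref − ρ) = ρ h.
D = ρ h/(ρ_ref − ρ) = 2736 × 3.15 km/(2836 − 2736) = 86.2 km.

86.2 km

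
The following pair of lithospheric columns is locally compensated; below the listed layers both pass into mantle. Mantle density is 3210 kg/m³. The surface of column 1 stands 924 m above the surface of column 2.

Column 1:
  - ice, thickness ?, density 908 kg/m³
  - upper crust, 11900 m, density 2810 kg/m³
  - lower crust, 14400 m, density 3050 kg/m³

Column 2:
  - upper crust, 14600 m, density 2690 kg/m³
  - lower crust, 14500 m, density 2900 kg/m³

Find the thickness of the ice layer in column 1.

Take the compensation level at the base of the deeper column (depth z_c below the surface of column 1) and equate Σ ρ_i t_i down to z_c; mantle fills any gap and the z_c terms cancel.
Column 1: x×908 + 11900×2810 + 14400×3050 + (z_c − 26300 − x)×3210
Column 2: 924×0 + 14600×2690 + 14500×2900 + (z_c − 924 − 29100)×3210
The z_c×3210 term appears on both sides and cancels. Collect the known terms of each column as K = Σ(ρt)_known − 3210 × (depth of known layers): K_1 = 77359000 − 3210×26300 = −7064000; K_2 = 81324000 − 3210×(924 + 29100) = −15053040.
Balance: K_1 − x×(3210 − 908) = K_2, so x = (K_1 − K_2)/(3210 − 908) = 7989040/2302 = 3470 m.

3470 m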